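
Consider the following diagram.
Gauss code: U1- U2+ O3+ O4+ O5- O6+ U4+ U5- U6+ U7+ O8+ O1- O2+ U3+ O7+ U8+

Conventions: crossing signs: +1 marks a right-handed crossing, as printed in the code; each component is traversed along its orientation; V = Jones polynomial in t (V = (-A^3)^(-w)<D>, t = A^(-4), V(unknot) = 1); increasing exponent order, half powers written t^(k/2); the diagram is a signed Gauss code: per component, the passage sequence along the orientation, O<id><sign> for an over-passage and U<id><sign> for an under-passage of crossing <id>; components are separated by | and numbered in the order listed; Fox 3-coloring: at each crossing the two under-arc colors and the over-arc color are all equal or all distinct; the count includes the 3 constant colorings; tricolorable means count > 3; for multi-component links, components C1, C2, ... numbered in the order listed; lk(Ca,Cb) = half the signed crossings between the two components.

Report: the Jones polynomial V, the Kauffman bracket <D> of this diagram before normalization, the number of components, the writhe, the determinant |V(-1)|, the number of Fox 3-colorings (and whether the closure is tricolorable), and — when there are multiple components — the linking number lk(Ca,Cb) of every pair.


V(t) = t + t^3 - t^4
bracket: -A^-4 + 1 + A^8, w = +4
1 component, writhe +4, over 8 crossings
det 3, colorings 9 of 3^8 — tricolorable
observation: det 3 = |V(-1)|; divisible by 3, so tricolorable


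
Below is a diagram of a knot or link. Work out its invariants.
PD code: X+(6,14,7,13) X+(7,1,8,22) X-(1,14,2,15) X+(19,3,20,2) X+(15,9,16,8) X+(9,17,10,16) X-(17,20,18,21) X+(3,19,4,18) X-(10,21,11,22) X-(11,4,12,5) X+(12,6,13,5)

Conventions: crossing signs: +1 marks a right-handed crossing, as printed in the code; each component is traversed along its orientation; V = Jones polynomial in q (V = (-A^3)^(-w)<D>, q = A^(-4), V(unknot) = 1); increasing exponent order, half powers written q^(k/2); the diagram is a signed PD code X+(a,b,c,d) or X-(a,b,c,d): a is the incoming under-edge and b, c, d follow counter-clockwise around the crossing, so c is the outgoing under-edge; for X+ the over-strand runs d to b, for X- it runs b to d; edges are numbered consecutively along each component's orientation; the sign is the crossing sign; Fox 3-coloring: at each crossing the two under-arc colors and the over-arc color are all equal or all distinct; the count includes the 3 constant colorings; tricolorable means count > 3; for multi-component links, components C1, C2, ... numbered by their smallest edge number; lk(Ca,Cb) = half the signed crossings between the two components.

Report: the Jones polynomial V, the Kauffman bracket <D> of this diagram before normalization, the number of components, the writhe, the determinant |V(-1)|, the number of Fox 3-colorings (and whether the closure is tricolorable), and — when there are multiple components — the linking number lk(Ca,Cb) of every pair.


V = q^-1 - 1 + 2q - 2q^2 + 2q^3 - 2q^4 + q^5
<D> = -A^-11 + 2A^-7 - 2A^-3 + 2A - 2A^5 + A^9 - A^13 (w = +3)
1 component over 11 crossings, w = +3
3 Fox colorings among 3^11, |V(-1)| = 11: not tricolorable
why: |V(-1)| = 11: so not tricolorable, since 3 does not divide 11


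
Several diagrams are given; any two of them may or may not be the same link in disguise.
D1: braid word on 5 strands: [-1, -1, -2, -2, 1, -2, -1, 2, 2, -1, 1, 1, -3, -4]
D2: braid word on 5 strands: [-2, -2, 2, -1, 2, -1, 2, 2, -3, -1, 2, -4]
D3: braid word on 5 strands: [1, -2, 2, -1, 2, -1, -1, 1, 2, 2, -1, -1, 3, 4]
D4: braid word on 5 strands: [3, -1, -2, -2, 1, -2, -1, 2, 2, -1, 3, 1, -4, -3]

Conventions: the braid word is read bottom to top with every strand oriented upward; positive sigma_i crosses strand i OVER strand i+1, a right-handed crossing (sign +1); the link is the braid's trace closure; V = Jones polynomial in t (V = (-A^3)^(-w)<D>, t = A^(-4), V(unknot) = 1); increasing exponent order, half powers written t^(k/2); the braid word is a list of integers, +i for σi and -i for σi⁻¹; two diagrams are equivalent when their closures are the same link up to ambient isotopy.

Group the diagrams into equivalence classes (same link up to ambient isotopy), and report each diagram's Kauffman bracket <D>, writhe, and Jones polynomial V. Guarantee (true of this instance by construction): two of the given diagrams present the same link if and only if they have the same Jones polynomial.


grouping into links: {D1, D4} | {D2, D3}
V(D1) = -t^-5 + t^-4 - t^-3 + 2t^-2 - t^-1 + 2 - t  (w -4, c 14, <D> = -A^-16 + 2A^-12 - A^-8 + 2A^-4 - 1 + A^4 - A^8)
D2 (bracket -A^-18 + 2A^-14 - 2A^-10 + 3A^-6 - 2A^-2 + 2A^2 - A^6; 12 crossings at w = -2): V = -t^-3 + 2t^-2 - 2t^-1 + 3 - 2t + 2t^2 - t^3
V(D3) = -t^-3 + 2t^-2 - 2t^-1 + 3 - 2t + 2t^2 - t^3  [14 crossings, <D> = -A^-6 + 2A^-2 - 2A^2 + 3A^6 - 2A^10 + 2A^14 - A^18, w = +2]
V(D4) = -t^-5 + t^-4 - t^-3 + 2t^-2 - t^-1 + 2 - t  (w -2, c 14, <D> = -A^-10 + 2A^-6 - A^-2 + 2A^2 - A^6 + A^10 - A^14)
why: comparing 4 Jones polynomials yields 2 groups


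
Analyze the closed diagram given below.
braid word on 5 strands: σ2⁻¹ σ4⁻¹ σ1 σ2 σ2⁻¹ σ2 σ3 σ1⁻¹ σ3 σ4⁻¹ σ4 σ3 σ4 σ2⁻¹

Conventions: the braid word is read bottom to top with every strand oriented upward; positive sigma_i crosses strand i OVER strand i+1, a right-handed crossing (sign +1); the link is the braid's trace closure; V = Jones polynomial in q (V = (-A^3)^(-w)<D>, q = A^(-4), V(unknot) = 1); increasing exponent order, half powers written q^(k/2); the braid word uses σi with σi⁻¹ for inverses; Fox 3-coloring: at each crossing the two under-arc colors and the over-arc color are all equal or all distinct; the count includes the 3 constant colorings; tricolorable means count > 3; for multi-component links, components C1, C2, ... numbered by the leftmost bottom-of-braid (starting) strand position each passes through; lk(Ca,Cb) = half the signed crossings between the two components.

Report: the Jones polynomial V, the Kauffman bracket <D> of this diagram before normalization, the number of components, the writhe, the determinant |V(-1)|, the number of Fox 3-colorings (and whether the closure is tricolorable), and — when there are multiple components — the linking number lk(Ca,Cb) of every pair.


V(q) = q^-2 + q^-1 + 2 + q - q^4
bracket: -A^-10 + A^2 + 2A^6 + A^10 + A^14, w = +2
3 components, writhe +2, over 14 crossings
lk(C1,C2) = -1
linking number lk(C1,C3) = 0
lk(C2,C3): 0
det 0, colorings 27 of 3^14 — tricolorable
observation: free reduction leaves σ2⁻¹ σ4⁻¹ σ1 σ2 σ3 σ1⁻¹ σ3 σ3 σ4 σ2⁻¹ of the original 14 letters


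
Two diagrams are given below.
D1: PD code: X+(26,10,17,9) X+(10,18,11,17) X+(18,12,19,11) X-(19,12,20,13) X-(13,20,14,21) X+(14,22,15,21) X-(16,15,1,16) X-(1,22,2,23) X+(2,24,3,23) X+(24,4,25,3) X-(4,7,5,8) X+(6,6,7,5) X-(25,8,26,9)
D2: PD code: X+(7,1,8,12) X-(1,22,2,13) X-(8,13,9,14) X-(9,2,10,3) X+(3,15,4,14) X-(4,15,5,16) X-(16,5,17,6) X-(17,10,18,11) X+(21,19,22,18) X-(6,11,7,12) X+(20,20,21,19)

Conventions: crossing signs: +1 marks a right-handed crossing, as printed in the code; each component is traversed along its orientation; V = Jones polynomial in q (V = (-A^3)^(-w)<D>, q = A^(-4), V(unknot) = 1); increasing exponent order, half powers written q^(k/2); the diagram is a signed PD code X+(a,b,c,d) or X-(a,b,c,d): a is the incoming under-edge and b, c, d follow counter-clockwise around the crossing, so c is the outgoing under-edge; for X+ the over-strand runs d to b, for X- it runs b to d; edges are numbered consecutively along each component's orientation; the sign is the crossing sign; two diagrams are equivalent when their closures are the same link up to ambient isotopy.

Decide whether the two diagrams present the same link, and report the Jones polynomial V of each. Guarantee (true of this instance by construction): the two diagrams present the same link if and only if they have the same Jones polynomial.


equivalent: no
D1 (bracket A^-7 + A; 13 crossings at w = +1): V = -q^(1/2) - q^(5/2)
D2 (bracket A^-3 + A^5 - A^9 + A^13; 11 crossings at w = -3): V = -q^(-11/2) + q^(-9/2) - q^(-7/2) - q^(-3/2)
key observation: 2 classes among 2 diagrams; unequal V(q) rules out equality


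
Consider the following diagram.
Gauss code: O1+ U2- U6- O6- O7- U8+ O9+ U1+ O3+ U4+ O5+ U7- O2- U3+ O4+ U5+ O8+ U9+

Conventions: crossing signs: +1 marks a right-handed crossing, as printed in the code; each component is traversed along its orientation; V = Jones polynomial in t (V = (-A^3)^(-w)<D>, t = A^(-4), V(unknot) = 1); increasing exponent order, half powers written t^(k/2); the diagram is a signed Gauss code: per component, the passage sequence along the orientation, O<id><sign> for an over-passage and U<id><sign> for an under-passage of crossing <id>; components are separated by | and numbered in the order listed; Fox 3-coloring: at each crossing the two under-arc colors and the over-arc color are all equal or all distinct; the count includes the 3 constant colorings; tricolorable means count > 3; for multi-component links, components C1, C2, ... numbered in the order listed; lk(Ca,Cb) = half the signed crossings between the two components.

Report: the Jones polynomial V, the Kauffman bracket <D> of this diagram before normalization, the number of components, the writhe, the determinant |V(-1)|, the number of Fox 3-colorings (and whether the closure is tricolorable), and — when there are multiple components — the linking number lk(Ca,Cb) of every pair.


V = 1 - t + 3t^2 - 3t^3 + 3t^4 - 4t^5 + 3t^6 - 2t^7 + t^8
<D> = -A^-23 + 2A^-19 - 3A^-15 + 4A^-11 - 3A^-7 + 3A^-3 - 3A + A^5 - A^9 (w = +3)
1 component over 9 crossings, w = +3
9 Fox colorings among 3^9, |V(-1)| = 21: tricolorable
why: det 21 = |V(-1)|; divisible by 3, so tricolorable


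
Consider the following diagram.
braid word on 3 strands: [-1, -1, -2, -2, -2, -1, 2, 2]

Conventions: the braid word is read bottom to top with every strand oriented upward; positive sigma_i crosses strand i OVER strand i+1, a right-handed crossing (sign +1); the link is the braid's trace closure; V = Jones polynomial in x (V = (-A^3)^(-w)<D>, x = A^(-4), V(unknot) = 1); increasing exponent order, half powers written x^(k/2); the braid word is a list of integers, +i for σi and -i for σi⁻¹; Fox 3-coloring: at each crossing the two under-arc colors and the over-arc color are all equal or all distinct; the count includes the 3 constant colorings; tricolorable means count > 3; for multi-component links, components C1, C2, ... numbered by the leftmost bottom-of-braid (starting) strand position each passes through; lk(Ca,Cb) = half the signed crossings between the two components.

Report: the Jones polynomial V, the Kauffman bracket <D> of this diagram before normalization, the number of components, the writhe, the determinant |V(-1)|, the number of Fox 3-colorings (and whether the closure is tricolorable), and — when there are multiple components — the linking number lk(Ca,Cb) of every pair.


V = x^-7 - 2x^-6 + 2x^-5 - 3x^-4 + 3x^-3 - 2x^-2 + 2x^-1
<D> = 2A^-8 - 2A^-4 + 3 - 3A^4 + 2A^8 - 2A^12 + A^16 (w = -4)
1 component over 8 crossings, w = -4
9 Fox colorings among 3^8, |V(-1)| = 15: tricolorable
why: det 15 = |V(-1)|; divisible by 3, so tricolorable


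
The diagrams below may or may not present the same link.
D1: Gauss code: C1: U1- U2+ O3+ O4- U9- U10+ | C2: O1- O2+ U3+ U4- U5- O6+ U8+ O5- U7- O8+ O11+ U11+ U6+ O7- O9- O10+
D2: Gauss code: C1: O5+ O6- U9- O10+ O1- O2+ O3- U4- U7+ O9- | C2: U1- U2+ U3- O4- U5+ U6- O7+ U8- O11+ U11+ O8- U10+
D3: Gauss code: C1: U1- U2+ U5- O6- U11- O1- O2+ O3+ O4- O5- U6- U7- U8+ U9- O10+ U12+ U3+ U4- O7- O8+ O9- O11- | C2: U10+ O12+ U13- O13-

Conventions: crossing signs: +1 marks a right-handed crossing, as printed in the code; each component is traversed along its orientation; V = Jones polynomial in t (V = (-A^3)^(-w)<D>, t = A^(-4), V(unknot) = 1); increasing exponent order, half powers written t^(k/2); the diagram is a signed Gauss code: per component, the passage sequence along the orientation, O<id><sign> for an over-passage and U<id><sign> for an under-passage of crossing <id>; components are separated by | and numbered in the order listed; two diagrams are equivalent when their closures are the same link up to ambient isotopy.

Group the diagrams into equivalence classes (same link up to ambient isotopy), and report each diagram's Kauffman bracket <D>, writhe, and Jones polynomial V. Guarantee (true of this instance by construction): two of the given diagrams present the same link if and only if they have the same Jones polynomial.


classes: {D1} | {D2} | {D3}
V(D1) = -t^(-5/2) - t^(5/2)  [11 crossings, <D> = A^-7 + A^13, w = +1]
V(D2) = -t^(-1/2) - t^(1/2)  (w -1, c 11, <D> = A^-5 + A^-1)
D3 (bracket A^-15 + 2A^-7 - A^-3 + A - A^5; 13 crossings at w = -3): V = t^(-7/2) - t^(-5/2) + t^(-3/2) - 2t^(-1/2) - t^(3/2)
note: 3 values of V(t) split the 3 diagrams


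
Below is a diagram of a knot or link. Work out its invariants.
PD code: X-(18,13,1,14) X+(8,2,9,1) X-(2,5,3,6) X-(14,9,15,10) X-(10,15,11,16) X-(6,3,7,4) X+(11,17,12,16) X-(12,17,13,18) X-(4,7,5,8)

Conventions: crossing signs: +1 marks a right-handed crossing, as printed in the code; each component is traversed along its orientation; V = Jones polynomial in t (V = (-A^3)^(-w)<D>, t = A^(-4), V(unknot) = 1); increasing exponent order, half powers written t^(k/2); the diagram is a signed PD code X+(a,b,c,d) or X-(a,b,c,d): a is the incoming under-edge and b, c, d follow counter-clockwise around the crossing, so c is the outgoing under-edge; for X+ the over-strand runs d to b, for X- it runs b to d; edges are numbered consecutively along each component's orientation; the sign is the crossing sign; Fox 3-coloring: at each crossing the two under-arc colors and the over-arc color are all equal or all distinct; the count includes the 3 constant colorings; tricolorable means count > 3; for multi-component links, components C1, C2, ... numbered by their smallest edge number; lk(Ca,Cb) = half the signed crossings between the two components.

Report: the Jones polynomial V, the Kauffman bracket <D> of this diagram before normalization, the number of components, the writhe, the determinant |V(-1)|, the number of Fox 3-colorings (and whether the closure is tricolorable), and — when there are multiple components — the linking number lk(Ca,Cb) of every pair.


V = t^-8 - 2t^-7 + t^-6 - 2t^-5 + 2t^-4 + t^-2
<D> = -A^-7 - 2A + 2A^5 - A^9 + 2A^13 - A^17 (w = -5)
1 component over 9 crossings, w = -5
27 Fox colorings among 3^9, |V(-1)| = 9: tricolorable
why: V spans 6 powers of t: at least 6 crossings in any diagram


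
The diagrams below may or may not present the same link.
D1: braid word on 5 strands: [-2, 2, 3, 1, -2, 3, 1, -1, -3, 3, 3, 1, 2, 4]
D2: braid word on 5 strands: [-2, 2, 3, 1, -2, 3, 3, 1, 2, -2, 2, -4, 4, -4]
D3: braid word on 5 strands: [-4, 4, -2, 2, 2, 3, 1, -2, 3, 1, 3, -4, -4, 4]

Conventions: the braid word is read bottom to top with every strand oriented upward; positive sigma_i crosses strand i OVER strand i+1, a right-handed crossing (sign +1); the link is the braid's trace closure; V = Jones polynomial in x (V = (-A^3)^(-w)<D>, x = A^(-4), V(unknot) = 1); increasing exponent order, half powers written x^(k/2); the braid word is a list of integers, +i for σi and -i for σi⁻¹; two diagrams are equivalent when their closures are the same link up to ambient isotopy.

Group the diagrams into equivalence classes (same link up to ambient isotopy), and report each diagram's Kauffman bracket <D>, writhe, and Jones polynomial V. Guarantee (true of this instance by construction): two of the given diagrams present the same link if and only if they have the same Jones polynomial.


grouping into links: {D1, D2, D3}
V(D1) = x - x^2 + 2x^3 - x^4 + x^5 - x^6  (w +6, c 14, <D> = -A^-6 + A^-2 - A^2 + 2A^6 - A^10 + A^14)
D2 (bracket -A^-12 + A^-8 - A^-4 + 2 - A^4 + A^8; 14 crossings at w = +4): V = x - x^2 + 2x^3 - x^4 + x^5 - x^6
V(D3) = x - x^2 + 2x^3 - x^4 + x^5 - x^6  (w +4, c 14, <D> = -A^-12 + A^-8 - A^-4 + 2 - A^4 + A^8)
key observation: all 3 diagrams share one V(x), hence one class


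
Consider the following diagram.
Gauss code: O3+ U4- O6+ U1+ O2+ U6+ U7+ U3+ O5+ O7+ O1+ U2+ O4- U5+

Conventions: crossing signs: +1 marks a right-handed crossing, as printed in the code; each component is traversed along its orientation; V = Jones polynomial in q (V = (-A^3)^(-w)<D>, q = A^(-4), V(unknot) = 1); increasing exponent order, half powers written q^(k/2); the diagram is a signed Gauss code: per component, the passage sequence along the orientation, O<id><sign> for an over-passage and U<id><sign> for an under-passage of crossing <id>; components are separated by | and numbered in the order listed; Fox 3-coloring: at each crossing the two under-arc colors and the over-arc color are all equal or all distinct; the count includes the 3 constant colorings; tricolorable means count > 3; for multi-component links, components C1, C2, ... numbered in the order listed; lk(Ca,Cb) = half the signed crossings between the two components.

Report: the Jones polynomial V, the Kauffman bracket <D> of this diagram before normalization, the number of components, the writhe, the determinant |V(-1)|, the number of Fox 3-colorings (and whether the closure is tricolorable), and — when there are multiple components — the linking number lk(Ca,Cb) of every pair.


V = q - q^2 + 2q^3 - q^4 + q^5 - q^6
<D> = A^-9 - A^-5 + A^-1 - 2A^3 + A^7 - A^11 (w = +5)
1 component over 7 crossings, w = +5
3 Fox colorings among 3^7, |V(-1)| = 7: not tricolorable
why: w = +5 shifts under R1 moves; the (-A^3)^(-5) factor cancels that in V


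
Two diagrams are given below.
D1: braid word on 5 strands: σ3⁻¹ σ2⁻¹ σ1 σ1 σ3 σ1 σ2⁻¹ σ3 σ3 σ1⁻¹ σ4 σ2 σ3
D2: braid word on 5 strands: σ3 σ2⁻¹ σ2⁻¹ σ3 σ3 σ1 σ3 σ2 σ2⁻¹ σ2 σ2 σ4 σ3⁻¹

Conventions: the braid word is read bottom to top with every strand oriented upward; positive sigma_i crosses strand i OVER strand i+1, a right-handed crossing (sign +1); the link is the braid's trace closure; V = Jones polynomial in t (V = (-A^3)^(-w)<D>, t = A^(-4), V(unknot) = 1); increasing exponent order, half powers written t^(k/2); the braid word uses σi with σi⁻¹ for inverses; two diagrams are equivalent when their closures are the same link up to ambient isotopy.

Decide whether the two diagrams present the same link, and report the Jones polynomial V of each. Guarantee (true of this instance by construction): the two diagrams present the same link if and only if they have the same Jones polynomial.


equivalent: no
D1 (bracket -A^-11 + A^-7 - A^-3 + 2A + A^9; 13 crossings at w = +5): V = -t^(3/2) - 2t^(7/2) + t^(9/2) - t^(11/2) + t^(13/2)
D2 (bracket -A^-3 + A^5 + A^9 + A^13; 13 crossings at w = +5): V = -t^(1/2) - t^(3/2) - t^(5/2) + t^(9/2)
key observation: 2 classes among 2 diagrams; unequal V(t) rules out equality


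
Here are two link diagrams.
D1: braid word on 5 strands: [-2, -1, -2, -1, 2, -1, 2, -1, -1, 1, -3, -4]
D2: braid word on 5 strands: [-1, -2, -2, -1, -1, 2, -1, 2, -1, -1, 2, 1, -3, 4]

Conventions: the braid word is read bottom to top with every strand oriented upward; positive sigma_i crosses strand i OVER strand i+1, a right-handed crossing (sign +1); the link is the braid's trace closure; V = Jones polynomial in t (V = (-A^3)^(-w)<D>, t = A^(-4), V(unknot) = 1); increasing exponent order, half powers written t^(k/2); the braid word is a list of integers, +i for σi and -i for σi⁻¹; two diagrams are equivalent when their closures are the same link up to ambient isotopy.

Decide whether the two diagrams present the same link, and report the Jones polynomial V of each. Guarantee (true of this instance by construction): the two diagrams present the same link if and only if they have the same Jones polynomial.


equivalent: yes
D1 (bracket A^-14 - A^-10 + 2A^-6 - A^-2 + A^2 - A^6; 12 crossings at w = -6): V = -t^-6 + t^-5 - t^-4 + 2t^-3 - t^-2 + t^-1
V(D2) = -t^-6 + t^-5 - t^-4 + 2t^-3 - t^-2 + t^-1  [14 crossings, <D> = A^-8 - A^-4 + 2 - A^4 + A^8 - A^12, w = -4]
observation: one V(t) for all 2 diagrams — one class (guaranteed)


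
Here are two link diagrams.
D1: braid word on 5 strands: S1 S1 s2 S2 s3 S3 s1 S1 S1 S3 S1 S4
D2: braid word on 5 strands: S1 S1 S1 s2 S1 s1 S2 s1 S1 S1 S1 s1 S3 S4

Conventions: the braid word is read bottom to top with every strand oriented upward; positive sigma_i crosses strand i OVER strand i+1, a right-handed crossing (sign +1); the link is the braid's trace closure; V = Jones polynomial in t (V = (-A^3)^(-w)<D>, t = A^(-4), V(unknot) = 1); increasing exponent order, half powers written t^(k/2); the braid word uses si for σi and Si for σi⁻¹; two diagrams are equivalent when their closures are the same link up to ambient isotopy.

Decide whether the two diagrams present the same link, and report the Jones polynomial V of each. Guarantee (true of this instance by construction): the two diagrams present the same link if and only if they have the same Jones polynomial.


equivalent: yes
V(D1) = t^-6 + t^-3 + t^-2 + t^-1  (w -6, c 12, <D> = A^-14 + A^-10 + A^-6 + A^6)
V(D2) = t^-6 + t^-3 + t^-2 + t^-1  (w -6, c 14, <D> = A^-14 + A^-10 + A^-6 + A^6)
why: Markov moves rewrite D1 (12 crossings) into D2 (14)


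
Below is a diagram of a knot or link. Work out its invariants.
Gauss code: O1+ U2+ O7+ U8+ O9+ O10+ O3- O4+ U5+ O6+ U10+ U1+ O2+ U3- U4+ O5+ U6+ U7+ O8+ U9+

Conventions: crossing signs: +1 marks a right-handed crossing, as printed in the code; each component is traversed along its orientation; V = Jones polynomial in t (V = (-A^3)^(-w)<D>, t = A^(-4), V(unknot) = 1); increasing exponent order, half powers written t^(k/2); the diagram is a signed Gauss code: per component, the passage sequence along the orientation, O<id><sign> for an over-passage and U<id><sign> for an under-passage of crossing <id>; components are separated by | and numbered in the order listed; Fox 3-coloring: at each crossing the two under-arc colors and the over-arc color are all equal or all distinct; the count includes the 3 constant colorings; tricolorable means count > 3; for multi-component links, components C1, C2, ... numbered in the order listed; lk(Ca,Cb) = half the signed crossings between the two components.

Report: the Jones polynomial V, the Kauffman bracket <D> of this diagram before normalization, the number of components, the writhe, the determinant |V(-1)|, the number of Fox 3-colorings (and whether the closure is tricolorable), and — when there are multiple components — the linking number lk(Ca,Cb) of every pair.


Jones polynomial: V(t) = t^3 + t^5 - t^8
<D> = -A^-8 + A^4 + A^12; writhe +8
components 1, writhe +8 (10 crossings)
3-colorings: 9 of 3^10, det 3 — tricolorable
note: the span of V is 5, forcing >= 5 crossings in any diagram


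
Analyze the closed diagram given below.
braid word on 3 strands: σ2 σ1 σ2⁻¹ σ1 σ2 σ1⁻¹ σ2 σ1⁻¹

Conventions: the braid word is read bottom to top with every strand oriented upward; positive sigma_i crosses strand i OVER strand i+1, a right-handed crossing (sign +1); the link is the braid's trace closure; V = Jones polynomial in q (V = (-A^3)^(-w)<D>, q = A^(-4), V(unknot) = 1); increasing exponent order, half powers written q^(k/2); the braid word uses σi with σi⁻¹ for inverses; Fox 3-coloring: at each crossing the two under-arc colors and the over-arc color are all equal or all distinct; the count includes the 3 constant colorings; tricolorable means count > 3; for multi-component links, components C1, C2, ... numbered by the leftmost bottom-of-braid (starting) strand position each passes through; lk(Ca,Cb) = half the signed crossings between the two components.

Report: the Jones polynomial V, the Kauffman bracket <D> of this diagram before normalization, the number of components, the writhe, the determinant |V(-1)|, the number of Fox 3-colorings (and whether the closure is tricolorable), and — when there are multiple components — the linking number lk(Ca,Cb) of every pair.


V(q) = -q^-1 + 2 - q + 2q^2 - q^3 + q^4 - q^5
bracket: -A^-14 + A^-10 - A^-6 + 2A^-2 - A^2 + 2A^6 - A^10, w = +2
1 component, writhe +2, over 8 crossings
det 9, colorings 9 of 3^8 — tricolorable
observation: w = +2 shifts under R1 moves; the (-A^3)^(-2) factor cancels that in V


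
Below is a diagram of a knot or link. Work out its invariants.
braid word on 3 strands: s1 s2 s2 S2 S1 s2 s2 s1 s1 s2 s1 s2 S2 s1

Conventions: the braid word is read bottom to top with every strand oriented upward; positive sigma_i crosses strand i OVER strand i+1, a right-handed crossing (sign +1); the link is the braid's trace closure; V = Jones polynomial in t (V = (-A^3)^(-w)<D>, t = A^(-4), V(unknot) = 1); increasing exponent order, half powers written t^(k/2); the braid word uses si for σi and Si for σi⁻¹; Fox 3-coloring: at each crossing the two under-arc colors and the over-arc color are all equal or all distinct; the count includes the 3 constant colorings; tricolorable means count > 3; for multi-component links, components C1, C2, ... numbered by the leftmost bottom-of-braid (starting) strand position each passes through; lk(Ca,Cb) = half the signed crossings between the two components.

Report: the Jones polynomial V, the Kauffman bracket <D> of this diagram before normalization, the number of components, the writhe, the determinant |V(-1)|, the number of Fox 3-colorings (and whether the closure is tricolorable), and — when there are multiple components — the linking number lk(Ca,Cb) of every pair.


Jones polynomial: V(t) = t^3 + t^5 - t^8
<D> = -A^-8 + A^4 + A^12; writhe +8
components 1, writhe +8 (14 crossings)
3-colorings: 9 of 3^14, det 3 — tricolorable
note: inverse pairs cancel, leaving σ1 σ2 σ1⁻¹ σ2 σ2 σ1 σ1 σ2 σ1 σ1


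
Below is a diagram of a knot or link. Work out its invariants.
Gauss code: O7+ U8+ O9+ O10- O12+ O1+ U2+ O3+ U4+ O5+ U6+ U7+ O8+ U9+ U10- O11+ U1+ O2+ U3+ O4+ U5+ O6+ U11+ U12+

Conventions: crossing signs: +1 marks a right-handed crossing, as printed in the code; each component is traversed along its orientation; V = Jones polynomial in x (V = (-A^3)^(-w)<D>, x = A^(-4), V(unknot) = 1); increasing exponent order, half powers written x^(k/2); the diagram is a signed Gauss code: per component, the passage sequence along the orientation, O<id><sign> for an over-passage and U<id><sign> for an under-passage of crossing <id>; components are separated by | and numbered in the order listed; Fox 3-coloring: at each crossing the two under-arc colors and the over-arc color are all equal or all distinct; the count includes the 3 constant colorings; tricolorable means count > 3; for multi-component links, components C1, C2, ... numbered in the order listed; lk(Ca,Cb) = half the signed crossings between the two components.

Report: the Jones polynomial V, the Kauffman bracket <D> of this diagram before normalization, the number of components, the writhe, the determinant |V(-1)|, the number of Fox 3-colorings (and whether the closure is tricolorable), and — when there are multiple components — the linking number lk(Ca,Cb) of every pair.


Jones polynomial: V(x) = x^4 + x^6 - x^7 + x^8 - x^9 + x^10 - x^11 + x^12 - x^13
<D> = -A^-22 + A^-18 - A^-14 + A^-10 - A^-6 + A^-2 - A^2 + A^6 + A^14; writhe +10
components 1, writhe +10 (12 crossings)
3-colorings: 9 of 3^12, det 9 — tricolorable
note: V spans 9 powers of x: at least 9 crossings in any diagram


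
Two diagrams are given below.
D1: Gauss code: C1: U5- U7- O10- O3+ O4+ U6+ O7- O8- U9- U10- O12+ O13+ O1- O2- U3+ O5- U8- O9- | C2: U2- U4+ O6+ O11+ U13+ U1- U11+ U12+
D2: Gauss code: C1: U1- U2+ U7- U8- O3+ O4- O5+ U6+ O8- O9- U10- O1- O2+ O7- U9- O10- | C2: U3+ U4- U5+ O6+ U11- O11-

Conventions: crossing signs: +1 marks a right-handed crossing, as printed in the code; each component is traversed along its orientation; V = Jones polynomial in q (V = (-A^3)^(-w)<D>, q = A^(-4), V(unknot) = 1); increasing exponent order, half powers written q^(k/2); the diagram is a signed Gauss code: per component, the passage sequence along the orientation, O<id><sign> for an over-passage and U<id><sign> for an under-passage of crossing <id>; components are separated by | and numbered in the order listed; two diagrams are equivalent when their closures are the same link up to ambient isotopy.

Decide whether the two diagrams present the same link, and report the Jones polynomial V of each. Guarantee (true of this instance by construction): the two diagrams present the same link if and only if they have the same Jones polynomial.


same link: yes
V(D1) = q^(-7/2) - q^(-5/2) + q^(-3/2) - 2q^(-1/2) - q^(3/2)  [13 crossings, <D> = A^-9 + 2A^-1 - A^3 + A^7 - A^11, w = -1]
V(D2) = q^(-7/2) - q^(-5/2) + q^(-3/2) - 2q^(-1/2) - q^(3/2)  (w -3, c 11, <D> = A^-15 + 2A^-7 - A^-3 + A - A^5)
note: all 2 diagrams share one V(q), hence one class


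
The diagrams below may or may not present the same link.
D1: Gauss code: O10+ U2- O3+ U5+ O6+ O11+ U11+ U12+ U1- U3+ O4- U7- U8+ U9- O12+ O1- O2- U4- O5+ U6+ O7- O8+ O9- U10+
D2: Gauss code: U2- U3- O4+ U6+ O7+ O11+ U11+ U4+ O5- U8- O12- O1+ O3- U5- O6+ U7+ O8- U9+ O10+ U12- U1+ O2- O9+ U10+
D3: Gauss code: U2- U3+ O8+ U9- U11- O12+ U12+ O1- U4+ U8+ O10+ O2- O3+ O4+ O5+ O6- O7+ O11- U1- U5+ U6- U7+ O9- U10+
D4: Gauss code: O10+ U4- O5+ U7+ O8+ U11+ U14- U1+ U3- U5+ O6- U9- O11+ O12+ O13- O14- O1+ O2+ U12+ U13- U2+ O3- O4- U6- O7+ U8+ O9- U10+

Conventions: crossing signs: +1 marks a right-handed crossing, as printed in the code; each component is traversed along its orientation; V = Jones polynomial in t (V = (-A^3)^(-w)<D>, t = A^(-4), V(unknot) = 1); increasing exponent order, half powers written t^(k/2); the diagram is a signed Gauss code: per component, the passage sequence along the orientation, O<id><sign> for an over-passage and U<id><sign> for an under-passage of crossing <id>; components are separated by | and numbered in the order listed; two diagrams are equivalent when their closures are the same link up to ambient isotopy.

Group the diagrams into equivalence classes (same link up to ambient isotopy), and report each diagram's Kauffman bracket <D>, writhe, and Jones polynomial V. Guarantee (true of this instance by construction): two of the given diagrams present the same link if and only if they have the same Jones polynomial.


equivalence classes: {D1, D2, D4} | {D3}
D1 (bracket -A^-6 + 2A^-2 - 2A^2 + 3A^6 - 2A^10 + 2A^14 - A^18; 12 crossings at w = +2): V = -t^-3 + 2t^-2 - 2t^-1 + 3 - 2t + 2t^2 - t^3
V(D2) = -t^-3 + 2t^-2 - 2t^-1 + 3 - 2t + 2t^2 - t^3  [12 crossings, <D> = -A^-6 + 2A^-2 - 2A^2 + 3A^6 - 2A^10 + 2A^14 - A^18, w = +2]
V(D3) = t^-2 - t^-1 + 1 - t + t^2  (w +2, c 12, <D> = A^-2 - A^2 + A^6 - A^10 + A^14)
V(D4) = -t^-3 + 2t^-2 - 2t^-1 + 3 - 2t + 2t^2 - t^3  [14 crossings, <D> = -A^-6 + 2A^-2 - 2A^2 + 3A^6 - 2A^10 + 2A^14 - A^18, w = +2]
key observation: 2 classes among 4 diagrams; unequal V(t) rules out equality


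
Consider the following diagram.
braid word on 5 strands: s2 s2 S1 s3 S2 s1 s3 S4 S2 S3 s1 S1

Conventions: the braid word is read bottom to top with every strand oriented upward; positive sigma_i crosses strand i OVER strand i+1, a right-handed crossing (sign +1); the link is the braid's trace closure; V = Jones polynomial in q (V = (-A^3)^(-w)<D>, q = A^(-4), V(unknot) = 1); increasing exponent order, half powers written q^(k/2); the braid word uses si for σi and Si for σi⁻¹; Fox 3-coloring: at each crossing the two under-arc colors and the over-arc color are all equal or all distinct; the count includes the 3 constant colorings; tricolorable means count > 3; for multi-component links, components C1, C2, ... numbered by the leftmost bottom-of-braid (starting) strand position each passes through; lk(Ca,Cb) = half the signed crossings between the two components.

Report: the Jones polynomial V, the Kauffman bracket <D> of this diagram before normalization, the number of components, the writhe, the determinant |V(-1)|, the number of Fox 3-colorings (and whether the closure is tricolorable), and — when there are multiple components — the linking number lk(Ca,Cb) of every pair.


V(q) = q + q^3 - q^4
bracket: -A^-16 + A^-12 + A^-4, w = 0
1 component, writhe 0, over 12 crossings
det 3, colorings 9 of 3^12 — tricolorable
observation: w = 0 shifts under R1 moves; the (-A^3)^(0) factor cancels that in V


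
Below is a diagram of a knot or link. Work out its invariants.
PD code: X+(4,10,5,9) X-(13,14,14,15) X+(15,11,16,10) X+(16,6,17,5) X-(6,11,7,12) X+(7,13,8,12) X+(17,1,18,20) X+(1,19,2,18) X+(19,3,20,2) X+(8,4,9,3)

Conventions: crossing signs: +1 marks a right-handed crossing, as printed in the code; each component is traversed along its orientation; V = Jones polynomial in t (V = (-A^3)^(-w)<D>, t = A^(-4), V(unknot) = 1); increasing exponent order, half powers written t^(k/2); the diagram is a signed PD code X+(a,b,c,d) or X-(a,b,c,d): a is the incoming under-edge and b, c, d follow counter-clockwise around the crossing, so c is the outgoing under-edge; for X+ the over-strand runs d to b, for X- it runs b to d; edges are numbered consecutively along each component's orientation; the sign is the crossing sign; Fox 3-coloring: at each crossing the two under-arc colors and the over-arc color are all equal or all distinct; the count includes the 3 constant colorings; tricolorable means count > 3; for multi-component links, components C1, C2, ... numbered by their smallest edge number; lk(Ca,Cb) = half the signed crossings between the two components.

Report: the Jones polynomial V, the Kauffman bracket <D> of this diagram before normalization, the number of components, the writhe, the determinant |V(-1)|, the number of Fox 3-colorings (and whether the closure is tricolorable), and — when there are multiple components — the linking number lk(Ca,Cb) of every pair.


V = t^2 + 2t^4 - 2t^5 + t^6 - 2t^7 + t^8
<D> = A^-14 - 2A^-10 + A^-6 - 2A^-2 + 2A^2 + A^10 (w = +6)
1 component over 10 crossings, w = +6
27 Fox colorings among 3^10, |V(-1)| = 9: tricolorable
why: det 9 = |V(-1)|; divisible by 3, so tricolorable


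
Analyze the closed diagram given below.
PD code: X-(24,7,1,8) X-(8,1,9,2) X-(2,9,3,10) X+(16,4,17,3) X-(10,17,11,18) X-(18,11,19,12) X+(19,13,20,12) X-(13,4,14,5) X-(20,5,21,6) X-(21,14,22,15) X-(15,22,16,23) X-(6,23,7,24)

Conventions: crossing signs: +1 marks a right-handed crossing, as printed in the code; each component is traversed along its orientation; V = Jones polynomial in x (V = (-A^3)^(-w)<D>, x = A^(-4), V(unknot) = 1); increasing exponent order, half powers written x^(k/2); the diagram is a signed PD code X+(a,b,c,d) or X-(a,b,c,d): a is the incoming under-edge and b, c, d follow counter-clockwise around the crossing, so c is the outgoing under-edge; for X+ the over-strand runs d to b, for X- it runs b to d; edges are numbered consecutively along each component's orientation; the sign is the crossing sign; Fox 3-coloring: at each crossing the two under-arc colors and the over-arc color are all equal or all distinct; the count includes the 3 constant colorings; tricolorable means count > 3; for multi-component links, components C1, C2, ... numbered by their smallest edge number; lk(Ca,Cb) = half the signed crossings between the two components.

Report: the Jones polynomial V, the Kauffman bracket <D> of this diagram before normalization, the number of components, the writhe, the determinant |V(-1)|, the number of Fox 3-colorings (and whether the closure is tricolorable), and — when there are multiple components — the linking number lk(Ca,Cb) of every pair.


V(x) = x^-11 - 2x^-10 + 2x^-9 - 3x^-8 + 2x^-7 - 2x^-6 + 2x^-5 + x^-3
bracket: A^-12 + 2A^-4 - 2 + 2A^4 - 3A^8 + 2A^12 - 2A^16 + A^20, w = -8
1 component, writhe -8, over 12 crossings
det 15, colorings 9 of 3^12 — tricolorable
observation: w = -8 (over 12 crossings) is diagram-only; (-A^3)^(8) removes it from V


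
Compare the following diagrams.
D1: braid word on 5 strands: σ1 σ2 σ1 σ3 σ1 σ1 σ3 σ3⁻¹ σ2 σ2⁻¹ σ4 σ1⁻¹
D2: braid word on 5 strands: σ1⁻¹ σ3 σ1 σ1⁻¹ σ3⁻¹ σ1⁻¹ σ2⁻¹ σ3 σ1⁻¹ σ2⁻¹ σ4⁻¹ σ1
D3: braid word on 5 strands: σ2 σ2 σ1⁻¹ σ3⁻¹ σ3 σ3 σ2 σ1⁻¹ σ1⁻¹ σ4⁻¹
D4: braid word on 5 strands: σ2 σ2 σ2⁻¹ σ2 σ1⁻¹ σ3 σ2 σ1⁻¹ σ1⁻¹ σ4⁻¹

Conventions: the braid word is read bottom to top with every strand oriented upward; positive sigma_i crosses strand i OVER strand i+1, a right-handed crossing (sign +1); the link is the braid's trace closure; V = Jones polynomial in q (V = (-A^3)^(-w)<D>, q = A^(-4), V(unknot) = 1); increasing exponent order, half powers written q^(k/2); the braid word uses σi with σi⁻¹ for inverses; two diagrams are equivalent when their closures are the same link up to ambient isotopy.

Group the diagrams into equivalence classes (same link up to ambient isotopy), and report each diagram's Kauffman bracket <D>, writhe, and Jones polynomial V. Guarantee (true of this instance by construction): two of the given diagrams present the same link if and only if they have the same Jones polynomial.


grouping into links: {D1} | {D2} | {D3, D4}
V(D1) = q + q^3 - q^4  (w +6, c 12, <D> = -A^2 + A^6 + A^14)
V(D2) = -q^-4 + q^-3 + q^-1  [12 crossings, <D> = A^-8 + 1 - A^4, w = -4]
V(D3) = -q^-3 + 2q^-2 - 2q^-1 + 3 - 2q + 2q^2 - q^3  (w 0, c 10, <D> = -A^-12 + 2A^-8 - 2A^-4 + 3 - 2A^4 + 2A^8 - A^12)
D4 (bracket -A^-12 + 2A^-8 - 2A^-4 + 3 - 2A^4 + 2A^8 - A^12; 10 crossings at w = 0): V = -q^-3 + 2q^-2 - 2q^-1 + 3 - 2q + 2q^2 - q^3
key observation: comparing 4 Jones polynomials yields 3 groups


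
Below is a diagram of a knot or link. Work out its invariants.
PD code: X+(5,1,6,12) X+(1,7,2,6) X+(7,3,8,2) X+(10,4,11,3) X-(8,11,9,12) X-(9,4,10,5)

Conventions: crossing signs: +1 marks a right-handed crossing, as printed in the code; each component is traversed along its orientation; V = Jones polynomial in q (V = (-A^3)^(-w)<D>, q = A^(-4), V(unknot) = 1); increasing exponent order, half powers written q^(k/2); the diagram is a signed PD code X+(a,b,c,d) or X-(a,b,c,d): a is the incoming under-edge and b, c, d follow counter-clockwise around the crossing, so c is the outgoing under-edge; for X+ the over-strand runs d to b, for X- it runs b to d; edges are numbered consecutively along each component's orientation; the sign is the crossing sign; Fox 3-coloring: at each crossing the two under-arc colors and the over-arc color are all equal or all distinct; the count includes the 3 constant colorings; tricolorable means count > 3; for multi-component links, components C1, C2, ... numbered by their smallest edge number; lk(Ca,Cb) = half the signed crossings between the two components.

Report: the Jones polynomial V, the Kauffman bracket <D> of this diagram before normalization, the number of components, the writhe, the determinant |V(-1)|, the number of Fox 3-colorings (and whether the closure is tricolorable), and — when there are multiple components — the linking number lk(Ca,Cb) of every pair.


V(q) = q + q^3 - q^4
bracket: -A^-10 + A^-6 + A^2, w = +2
1 component, writhe +2, over 6 crossings
det 3, colorings 9 of 3^6 — tricolorable
observation: w = +2 (over 6 crossings) is diagram-only; (-A^3)^(-2) removes it from V


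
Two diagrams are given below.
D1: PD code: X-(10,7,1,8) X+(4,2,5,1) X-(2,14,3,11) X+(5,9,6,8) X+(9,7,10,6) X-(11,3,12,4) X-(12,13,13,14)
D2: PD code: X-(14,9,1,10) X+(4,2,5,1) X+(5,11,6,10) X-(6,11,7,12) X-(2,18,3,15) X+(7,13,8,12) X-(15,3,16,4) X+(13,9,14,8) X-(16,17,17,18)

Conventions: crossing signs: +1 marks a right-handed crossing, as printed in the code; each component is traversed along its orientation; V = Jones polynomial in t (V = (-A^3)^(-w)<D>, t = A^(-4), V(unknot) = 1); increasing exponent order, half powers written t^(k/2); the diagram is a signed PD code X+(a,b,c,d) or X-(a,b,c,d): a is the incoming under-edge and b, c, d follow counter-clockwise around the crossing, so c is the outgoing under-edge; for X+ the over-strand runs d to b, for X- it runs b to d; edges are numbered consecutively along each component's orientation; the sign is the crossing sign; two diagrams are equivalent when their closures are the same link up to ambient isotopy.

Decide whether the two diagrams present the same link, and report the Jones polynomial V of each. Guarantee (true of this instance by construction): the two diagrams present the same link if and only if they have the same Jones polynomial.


same link: yes
V(D1) = -t^(-5/2) - t^(-1/2)  [7 crossings, <D> = A^-1 + A^7, w = -1]
D2 (bracket A^-1 + A^7; 9 crossings at w = -1): V = -t^(-5/2) - t^(-1/2)
note: one V(t) for all 2 diagrams — one class (guaranteed)
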